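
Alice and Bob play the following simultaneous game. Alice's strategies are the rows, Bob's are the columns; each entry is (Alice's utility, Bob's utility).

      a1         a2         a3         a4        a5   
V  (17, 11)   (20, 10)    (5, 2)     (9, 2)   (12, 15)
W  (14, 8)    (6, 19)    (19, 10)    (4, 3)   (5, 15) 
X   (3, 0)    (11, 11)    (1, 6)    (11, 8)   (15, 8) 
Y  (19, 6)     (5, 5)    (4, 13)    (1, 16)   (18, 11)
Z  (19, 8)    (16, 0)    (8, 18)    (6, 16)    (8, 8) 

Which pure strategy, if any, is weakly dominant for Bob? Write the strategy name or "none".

none

a1 fails to dominate a2 at W (8<19).
a2 fails to dominate a1 at V (10<11).
a3 fails to dominate a1 at V (2<11).
a4 fails to dominate a1 at V (2<11).
a5 fails to dominate a2 at W (15<19).
No single strategy dominates all the others.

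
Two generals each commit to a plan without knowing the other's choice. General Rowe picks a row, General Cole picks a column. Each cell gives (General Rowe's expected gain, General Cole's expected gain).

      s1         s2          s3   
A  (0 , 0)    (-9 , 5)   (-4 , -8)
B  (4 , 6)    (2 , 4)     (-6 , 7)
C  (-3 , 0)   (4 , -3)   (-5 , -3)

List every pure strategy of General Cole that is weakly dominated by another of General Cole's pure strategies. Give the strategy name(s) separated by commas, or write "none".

s1 is not dominated — it holds its own against s2 at B (6>4); s3 at A (0>-8).
Nothing dominates s2: s1 at A (5>0); s3 at A (5>-8).
Nothing dominates s3: s1 at B (7>6); s2 at B (7>4).

none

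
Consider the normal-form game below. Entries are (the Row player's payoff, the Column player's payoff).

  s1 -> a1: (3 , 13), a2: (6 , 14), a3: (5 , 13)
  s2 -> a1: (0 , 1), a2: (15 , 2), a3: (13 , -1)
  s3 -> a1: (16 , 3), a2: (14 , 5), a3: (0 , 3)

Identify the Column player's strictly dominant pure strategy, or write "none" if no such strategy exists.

a2

a2 vs a1: s1: 14>13, s2: 2>1, s3: 5>3.
a2 vs a3: s1: 14>13, s2: 2>-1, s3: 5>3.
a2 strictly beats every other strategy against every opponent action, so it is strictly dominant.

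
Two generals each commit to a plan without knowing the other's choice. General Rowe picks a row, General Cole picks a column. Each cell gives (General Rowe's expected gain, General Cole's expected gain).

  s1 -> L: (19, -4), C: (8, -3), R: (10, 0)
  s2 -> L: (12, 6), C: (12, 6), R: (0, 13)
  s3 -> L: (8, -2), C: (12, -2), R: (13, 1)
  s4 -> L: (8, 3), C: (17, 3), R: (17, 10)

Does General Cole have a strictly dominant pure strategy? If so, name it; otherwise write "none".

R

R vs L: s1: 0>-4, s2: 13>6, s3: 1>-2, s4: 10>3.
R vs C: s1: 0>-3, s2: 13>6, s3: 1>-2, s4: 10>3.
R strictly beats every other strategy against every opponent action, so it is strictly dominant.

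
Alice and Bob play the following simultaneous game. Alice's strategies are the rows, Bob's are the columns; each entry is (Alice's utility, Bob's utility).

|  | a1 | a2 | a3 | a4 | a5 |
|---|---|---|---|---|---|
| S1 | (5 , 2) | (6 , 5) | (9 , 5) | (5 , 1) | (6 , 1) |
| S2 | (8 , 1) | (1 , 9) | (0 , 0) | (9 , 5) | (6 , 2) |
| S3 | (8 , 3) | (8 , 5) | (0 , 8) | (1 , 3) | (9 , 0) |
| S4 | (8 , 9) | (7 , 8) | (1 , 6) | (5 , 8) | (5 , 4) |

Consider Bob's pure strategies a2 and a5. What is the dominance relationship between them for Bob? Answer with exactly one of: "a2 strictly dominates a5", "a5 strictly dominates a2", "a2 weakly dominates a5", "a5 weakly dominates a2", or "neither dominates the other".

a2's payoffs vs a5's, by Alice's action — S1: 5>1, S2: 9>2, S3: 5>0, S4: 8>4.
a2 gives a strictly higher payoff against every action of Alice, so a2 strictly dominates a5.

a2 strictly dominates a5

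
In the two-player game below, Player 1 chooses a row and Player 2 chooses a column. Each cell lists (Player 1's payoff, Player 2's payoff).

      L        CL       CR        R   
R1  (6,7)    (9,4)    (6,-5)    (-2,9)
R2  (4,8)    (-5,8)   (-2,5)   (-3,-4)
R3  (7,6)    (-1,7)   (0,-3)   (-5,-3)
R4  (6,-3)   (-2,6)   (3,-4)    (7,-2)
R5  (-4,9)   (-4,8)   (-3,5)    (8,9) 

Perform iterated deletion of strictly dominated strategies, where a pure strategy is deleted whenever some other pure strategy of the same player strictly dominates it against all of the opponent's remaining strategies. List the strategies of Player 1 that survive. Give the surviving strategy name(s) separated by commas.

R1, R3, R4, R5

Player 1's strategy R2 is strictly dominated by R1 (L: 6>4, CL: 9>-5, CR: 6>-2, R: -2>-3) and is removed.
For Player 2, L strictly dominates CR on the remaining rows (R1: 7>-5, R3: 6>-3, R4: -3>-4, R5: 9>5); eliminate CR.
Among the remaining strategies, none is strictly dominated by another pure strategy of the same player, so the elimination stops.
Surviving strategies — Player 1: {R1, R3, R4, R5}; Player 2: {L, CL, R}.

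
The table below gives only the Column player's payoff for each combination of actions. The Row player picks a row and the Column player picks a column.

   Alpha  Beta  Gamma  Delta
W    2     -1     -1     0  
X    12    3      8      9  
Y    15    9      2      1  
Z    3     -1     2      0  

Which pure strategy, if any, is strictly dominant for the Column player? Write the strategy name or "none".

Alpha vs Beta: W: 2>-1, X: 12>3, Y: 15>9, Z: 3>-1.
Alpha vs Gamma: W: 2>-1, X: 12>8, Y: 15>2, Z: 3>2.
Alpha vs Delta: W: 2>0, X: 12>9, Y: 15>1, Z: 3>0.
Alpha strictly beats every other strategy against every opponent action, so it is strictly dominant.

Alpha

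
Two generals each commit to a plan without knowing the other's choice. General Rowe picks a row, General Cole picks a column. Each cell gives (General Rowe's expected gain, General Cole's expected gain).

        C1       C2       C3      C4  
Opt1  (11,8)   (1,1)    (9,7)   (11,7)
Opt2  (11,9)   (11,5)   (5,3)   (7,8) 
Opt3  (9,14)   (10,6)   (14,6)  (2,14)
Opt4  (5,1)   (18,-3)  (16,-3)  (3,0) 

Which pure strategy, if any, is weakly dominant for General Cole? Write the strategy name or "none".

C1

C1 vs C2: Opt1: 8>1, Opt2: 9>5, Opt3: 14>6, Opt4: 1>-3.
C1 vs C3: Opt1: 8>7, Opt2: 9>3, Opt3: 14>6, Opt4: 1>-3.
C1 vs C4: Opt1: 8>7, Opt2: 9>8, Opt3: 14=14, Opt4: 1>0.
C1 is at least as good as every other strategy against every opponent action, so it is weakly dominant.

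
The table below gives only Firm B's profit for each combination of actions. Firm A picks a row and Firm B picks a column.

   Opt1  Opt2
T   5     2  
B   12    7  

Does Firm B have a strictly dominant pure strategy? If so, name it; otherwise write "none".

Opt1

Opt1 vs Opt2: T: 5>2, B: 12>7.
Opt1 strictly beats every other strategy against every opponent action, so it is strictly dominant.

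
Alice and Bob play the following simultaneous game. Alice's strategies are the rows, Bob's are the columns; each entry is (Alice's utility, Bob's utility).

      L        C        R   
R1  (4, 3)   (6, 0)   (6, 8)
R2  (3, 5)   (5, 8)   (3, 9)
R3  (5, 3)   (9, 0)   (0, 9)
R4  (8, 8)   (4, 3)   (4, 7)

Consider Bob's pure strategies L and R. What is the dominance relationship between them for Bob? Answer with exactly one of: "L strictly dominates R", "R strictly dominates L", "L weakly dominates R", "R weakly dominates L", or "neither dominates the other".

neither dominates the other

Compare L to R across every action of Alice: R1: 3<8, R2: 5<9, R3: 3<9, R4: 8>7.
L does better at R4 but worse at R1, R2, R3; neither strategy dominates the other.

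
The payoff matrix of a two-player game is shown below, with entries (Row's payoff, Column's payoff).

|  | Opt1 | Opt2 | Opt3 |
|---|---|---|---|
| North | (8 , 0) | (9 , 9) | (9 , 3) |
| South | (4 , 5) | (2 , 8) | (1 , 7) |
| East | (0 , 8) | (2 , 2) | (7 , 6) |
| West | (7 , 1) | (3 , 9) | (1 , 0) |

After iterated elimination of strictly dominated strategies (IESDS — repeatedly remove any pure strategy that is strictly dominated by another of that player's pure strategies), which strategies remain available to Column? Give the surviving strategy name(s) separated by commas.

Row's strategy South is strictly dominated by North (Opt1: 8>4, Opt2: 9>2, Opt3: 9>1) and is removed.
Row East is eliminated: North beats it against every remaining column (Opt1: 8>0, Opt2: 9>2, Opt3: 9>7).
For Row, North strictly dominates West on the remaining columns (Opt1: 8>7, Opt2: 9>3, Opt3: 9>1); eliminate West.
For Column, Opt2 strictly dominates Opt1 on the remaining rows (North: 9>0); eliminate Opt1.
For Column, Opt2 strictly dominates Opt3 on the remaining rows (North: 9>3); eliminate Opt3.
Among the remaining strategies, none is strictly dominated by another pure strategy of the same player, so the elimination stops.
Surviving strategies — Row: {North}; Column: {Opt2}.

Opt2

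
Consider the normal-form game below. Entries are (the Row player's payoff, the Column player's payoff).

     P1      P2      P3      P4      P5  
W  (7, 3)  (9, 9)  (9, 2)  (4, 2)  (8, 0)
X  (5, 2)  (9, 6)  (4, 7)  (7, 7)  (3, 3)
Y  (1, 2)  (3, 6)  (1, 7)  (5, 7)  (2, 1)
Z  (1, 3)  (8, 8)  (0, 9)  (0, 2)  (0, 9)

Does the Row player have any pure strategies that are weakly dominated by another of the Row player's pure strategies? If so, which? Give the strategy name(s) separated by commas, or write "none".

W is not dominated — it holds its own against X at P1 (7>5); Y at P1 (7>1); Z at P1 (7>1).
Nothing dominates X: W at P4 (7>4); Y at P1 (5>1); Z at P1 (5>1).
Y: dominated, since X does at least as well everywhere (P1: 5>1, P2: 9>3, P3: 4>1, P4: 7>5, P5: 3>2).
W weakly dominates Z — P1: 7>1, P2: 9>8, P3: 9>0, P4: 4>0, P5: 8>0.

Y, Z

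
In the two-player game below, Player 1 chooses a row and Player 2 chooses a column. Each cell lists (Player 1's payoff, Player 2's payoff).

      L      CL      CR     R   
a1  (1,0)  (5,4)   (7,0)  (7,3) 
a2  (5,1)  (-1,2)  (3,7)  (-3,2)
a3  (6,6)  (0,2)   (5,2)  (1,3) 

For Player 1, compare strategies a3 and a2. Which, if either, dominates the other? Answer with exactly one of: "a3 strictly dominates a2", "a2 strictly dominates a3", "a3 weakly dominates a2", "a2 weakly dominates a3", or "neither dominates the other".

a3's payoffs vs a2's, by Player 2's action — L: 6>5, CL: 0>-1, CR: 5>3, R: 1>-3.
a3 gives a strictly higher payoff against each choice by Player 2, so a3 strictly dominates a2.

a3 strictly dominates a2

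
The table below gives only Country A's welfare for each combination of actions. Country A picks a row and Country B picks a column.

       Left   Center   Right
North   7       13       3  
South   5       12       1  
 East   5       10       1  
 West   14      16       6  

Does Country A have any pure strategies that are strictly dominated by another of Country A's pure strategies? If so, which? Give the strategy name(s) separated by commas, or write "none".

North, South, East

North is strictly dominated by West (Left: 14>7, Center: 16>13, Right: 6>3).
North strictly dominates South — Left: 7>5, Center: 13>12, Right: 3>1.
East: dominated, since North does at least as well everywhere (Left: 7>5, Center: 13>10, Right: 3>1).
Nothing dominates West: North at Left (14>7); South at Left (14>5); East at Left (14>5).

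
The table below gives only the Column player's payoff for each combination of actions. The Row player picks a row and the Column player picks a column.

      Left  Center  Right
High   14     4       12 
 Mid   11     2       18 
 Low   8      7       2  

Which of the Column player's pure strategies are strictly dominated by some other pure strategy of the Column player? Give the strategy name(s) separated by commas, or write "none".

Center

Left is not dominated — it holds its own against Center at High (14>4); Right at High (14>12).
Center: dominated, since Left does at least as well everywhere (High: 14>4, Mid: 11>2, Low: 8>7).
Right: no other strategy beats it everywhere (Left at Mid (18>11); Center at High (12>4)).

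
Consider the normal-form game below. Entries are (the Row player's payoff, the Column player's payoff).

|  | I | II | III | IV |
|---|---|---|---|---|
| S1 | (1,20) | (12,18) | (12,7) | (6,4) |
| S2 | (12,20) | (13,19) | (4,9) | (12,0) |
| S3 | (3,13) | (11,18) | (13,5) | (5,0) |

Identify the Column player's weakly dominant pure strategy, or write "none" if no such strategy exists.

none

I fails to dominate II at S3 (13<18).
II fails to dominate I at S1 (18<20).
III fails to dominate I at S1 (7<20).
IV fails to dominate I at S1 (4<20).
No single strategy dominates all the others.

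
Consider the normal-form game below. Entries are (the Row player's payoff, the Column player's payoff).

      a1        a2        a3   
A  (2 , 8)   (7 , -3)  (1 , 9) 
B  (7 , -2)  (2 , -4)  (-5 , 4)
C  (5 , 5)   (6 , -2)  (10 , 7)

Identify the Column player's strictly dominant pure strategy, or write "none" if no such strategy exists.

a3 vs a1: A: 9>8, B: 4>-2, C: 7>5.
a3 vs a2: A: 9>-3, B: 4>-4, C: 7>-2.
a3 strictly beats every other strategy against every opponent action, so it is strictly dominant.

a3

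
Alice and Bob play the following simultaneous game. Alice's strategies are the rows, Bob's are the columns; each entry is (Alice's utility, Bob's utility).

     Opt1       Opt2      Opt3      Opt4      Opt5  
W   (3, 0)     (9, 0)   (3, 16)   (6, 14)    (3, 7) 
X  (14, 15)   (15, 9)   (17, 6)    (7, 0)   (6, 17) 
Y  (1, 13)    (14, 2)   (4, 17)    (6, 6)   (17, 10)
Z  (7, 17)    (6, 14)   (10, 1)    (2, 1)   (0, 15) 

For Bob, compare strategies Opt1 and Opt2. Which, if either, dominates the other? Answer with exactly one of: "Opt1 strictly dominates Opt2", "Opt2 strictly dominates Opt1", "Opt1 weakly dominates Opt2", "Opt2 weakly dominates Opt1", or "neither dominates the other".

Opt1 weakly dominates Opt2

Compare Opt1 to Opt2 across each opponent action: W: 0=0, X: 15>9, Y: 13>2, Z: 17>14.
Opt1 is at least as good everywhere and strictly better somewhere (tied only at W), so Opt1 weakly but not strictly dominates Opt2.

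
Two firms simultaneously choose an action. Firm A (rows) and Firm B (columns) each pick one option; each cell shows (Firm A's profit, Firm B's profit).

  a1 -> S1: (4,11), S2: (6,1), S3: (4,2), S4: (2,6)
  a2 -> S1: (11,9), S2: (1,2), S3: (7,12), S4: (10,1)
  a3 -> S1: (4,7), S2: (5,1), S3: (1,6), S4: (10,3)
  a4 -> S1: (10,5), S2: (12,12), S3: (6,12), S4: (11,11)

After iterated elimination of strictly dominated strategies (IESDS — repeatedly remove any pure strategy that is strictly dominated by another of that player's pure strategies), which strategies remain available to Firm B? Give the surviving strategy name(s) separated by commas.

S2, S3

Row a1 is eliminated: a4 beats it against every remaining column (S1: 10>4, S2: 12>6, S3: 6>4, S4: 11>2).
Firm A's strategy a3 is strictly dominated by a4 (S1: 10>4, S2: 12>5, S3: 6>1, S4: 11>10) and is removed.
Column S1 is eliminated: S3 beats it against every remaining row (a2: 12>9, a4: 12>5).
Firm B's strategy S4 is strictly dominated by S2 (a2: 2>1, a4: 12>11) and is removed.
Among the remaining strategies, none is strictly dominated by another pure strategy of the same player, so the elimination stops.
Surviving strategies — Firm A: {a2, a4}; Firm B: {S2, S3}.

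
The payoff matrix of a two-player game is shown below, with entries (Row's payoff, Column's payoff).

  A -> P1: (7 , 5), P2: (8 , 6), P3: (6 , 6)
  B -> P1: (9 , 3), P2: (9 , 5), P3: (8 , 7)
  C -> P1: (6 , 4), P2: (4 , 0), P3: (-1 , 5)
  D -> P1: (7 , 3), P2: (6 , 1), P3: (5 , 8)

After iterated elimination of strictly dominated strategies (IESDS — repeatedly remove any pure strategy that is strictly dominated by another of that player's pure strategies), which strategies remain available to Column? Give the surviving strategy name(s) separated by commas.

Row's strategy A is strictly dominated by B (P1: 9>7, P2: 9>8, P3: 8>6) and is removed.
Row's strategy C is strictly dominated by B (P1: 9>6, P2: 9>4, P3: 8>-1) and is removed.
Row D is eliminated: B beats it against every remaining column (P1: 9>7, P2: 9>6, P3: 8>5).
Column's strategy P1 is strictly dominated by P2 (B: 5>3) and is removed.
For Column, P3 strictly dominates P2 on the remaining rows (B: 7>5); eliminate P2.
Among the remaining strategies, none is strictly dominated by another pure strategy of the same player, so the elimination stops.
Surviving strategies — Row: {B}; Column: {P3}.

P3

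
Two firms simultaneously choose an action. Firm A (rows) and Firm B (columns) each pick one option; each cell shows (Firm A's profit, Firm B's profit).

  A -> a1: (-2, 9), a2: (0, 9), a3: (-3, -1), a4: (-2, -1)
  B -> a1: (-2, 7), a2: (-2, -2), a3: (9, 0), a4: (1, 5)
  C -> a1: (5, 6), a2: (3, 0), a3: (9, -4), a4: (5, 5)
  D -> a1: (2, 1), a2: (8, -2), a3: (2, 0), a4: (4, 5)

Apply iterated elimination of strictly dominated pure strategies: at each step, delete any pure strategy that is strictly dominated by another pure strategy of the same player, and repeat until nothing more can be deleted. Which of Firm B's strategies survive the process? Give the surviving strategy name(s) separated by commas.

a1

Row A is eliminated: C beats it against every remaining column (a1: 5>-2, a2: 3>0, a3: 9>-3, a4: 5>-2).
Firm B's strategy a2 is strictly dominated by a1 (B: 7>-2, C: 6>0, D: 1>-2) and is removed.
Row D is eliminated: C beats it against every remaining column (a1: 5>2, a3: 9>2, a4: 5>4).
Column a3 is eliminated: a1 beats it against every remaining row (B: 7>0, C: 6>-4).
Firm A's strategy B is strictly dominated by C (a1: 5>-2, a4: 5>1) and is removed.
For Firm B, a1 strictly dominates a4 on the remaining rows (C: 6>5); eliminate a4.
Among the remaining strategies, none is strictly dominated by another pure strategy of the same player, so the elimination stops.
Surviving strategies — Firm A: {C}; Firm B: {a1}.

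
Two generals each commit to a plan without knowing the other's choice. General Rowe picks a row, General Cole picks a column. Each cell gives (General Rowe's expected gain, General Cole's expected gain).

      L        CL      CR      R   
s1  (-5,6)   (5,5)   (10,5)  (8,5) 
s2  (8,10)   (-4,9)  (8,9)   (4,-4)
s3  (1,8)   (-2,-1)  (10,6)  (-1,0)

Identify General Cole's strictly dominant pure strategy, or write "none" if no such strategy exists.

L vs CL: s1: 6>5, s2: 10>9, s3: 8>-1.
L vs CR: s1: 6>5, s2: 10>9, s3: 8>6.
L vs R: s1: 6>5, s2: 10>-4, s3: 8>0.
L strictly beats every other strategy against every opponent action, so it is strictly dominant.

L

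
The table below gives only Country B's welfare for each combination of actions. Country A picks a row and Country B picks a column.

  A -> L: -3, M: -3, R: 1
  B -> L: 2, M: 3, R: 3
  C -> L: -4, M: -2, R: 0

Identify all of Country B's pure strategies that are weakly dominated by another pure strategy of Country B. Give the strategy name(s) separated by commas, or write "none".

L, M

M weakly dominates L — A: -3=-3, B: 3>2, C: -2>-4.
M is weakly dominated by R (A: 1>-3, B: 3=3, C: 0>-2).
R is not dominated — it holds its own against L at A (1>-3); M at A (1>-3).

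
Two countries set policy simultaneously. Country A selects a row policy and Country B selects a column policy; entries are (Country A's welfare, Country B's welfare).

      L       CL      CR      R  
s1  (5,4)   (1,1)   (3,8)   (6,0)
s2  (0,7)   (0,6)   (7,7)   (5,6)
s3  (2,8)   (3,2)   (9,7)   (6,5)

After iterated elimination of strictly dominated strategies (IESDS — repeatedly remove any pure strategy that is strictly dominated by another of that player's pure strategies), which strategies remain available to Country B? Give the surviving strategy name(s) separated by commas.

L, CR

For Country A, s3 strictly dominates s2 on the remaining columns (L: 2>0, CL: 3>0, CR: 9>7, R: 6>5); eliminate s2.
Country B's strategy CL is strictly dominated by L (s1: 4>1, s3: 8>2) and is removed.
Country B's strategy R is strictly dominated by L (s1: 4>0, s3: 8>5) and is removed.
Among the remaining strategies, none is strictly dominated by another pure strategy of the same player, so the elimination stops.
Surviving strategies — Country A: {s1, s3}; Country B: {L, CR}.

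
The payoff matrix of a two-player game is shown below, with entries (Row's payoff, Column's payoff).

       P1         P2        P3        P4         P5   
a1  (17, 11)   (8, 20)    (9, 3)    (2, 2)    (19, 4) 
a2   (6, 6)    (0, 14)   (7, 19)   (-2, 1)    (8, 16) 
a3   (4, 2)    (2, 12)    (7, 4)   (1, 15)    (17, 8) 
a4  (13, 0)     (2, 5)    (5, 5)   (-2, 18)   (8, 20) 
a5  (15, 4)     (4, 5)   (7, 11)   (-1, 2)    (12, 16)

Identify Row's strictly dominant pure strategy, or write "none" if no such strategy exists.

a1 vs a2: P1: 17>6, P2: 8>0, P3: 9>7, P4: 2>-2, P5: 19>8.
a1 vs a3: P1: 17>4, P2: 8>2, P3: 9>7, P4: 2>1, P5: 19>17.
a1 vs a4: P1: 17>13, P2: 8>2, P3: 9>5, P4: 2>-2, P5: 19>8.
a1 vs a5: P1: 17>15, P2: 8>4, P3: 9>7, P4: 2>-1, P5: 19>12.
a1 strictly beats every other strategy against every opponent action, so it is strictly dominant.

a1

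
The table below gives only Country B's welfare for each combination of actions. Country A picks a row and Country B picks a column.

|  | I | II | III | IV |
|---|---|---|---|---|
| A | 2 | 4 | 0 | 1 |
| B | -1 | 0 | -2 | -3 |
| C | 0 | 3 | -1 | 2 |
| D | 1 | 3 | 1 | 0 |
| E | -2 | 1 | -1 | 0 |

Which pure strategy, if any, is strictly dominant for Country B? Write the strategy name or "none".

II vs I: A: 4>2, B: 0>-1, C: 3>0, D: 3>1, E: 1>-2.
II vs III: A: 4>0, B: 0>-2, C: 3>-1, D: 3>1, E: 1>-1.
II vs IV: A: 4>1, B: 0>-3, C: 3>2, D: 3>0, E: 1>0.
II strictly beats every other strategy against every opponent action, so it is strictly dominant.

II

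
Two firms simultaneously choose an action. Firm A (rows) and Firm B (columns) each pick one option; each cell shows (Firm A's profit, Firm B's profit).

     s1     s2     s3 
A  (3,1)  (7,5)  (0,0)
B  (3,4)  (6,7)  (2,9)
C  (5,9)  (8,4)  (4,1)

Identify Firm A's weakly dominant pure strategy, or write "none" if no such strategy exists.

C

C vs A: s1: 5>3, s2: 8>7, s3: 4>0.
C vs B: s1: 5>3, s2: 8>6, s3: 4>2.
C is at least as good as every other strategy against every opponent action, so it is weakly dominant.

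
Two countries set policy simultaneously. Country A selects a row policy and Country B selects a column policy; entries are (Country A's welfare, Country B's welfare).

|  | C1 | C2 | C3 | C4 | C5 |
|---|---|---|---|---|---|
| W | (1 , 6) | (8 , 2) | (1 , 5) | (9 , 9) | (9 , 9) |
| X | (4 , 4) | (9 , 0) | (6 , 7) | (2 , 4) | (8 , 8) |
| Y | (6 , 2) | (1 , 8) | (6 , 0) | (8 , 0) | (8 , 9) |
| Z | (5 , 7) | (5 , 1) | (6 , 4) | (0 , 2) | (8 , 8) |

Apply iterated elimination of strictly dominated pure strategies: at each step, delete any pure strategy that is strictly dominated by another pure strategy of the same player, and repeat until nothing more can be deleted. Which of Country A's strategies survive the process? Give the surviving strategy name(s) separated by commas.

W

For Country B, C5 strictly dominates C1 on the remaining rows (W: 9>6, X: 8>4, Y: 9>2, Z: 8>7); eliminate C1.
For Country B, C5 strictly dominates C2 on the remaining rows (W: 9>2, X: 8>0, Y: 9>8, Z: 8>1); eliminate C2.
Column C3 is eliminated: C5 beats it against every remaining row (W: 9>5, X: 8>7, Y: 9>0, Z: 8>4).
Country A's strategy X is strictly dominated by W (C4: 9>2, C5: 9>8) and is removed.
Row Y is eliminated: W beats it against every remaining column (C4: 9>8, C5: 9>8).
Country A's strategy Z is strictly dominated by W (C4: 9>0, C5: 9>8) and is removed.
Among the remaining strategies, none is strictly dominated by another pure strategy of the same player, so the elimination stops.
Surviving strategies — Country A: {W}; Country B: {C4, C5}.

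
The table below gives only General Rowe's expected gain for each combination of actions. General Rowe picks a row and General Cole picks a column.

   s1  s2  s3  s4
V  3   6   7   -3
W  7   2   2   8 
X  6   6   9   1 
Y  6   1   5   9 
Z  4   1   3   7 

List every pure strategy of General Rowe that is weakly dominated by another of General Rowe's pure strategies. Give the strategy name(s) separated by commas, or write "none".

X weakly dominates V — s1: 6>3, s2: 6=6, s3: 9>7, s4: 1>-3.
W: no other strategy beats it everywhere (V at s1 (7>3); X at s1 (7>6); Y at s1 (7>6); Z at s1 (7>4)).
X is not dominated — it holds its own against V at s1 (6>3); W at s2 (6>2); Y at s2 (6>1); Z at s1 (6>4).
Y is not dominated — it holds its own against V at s1 (6>3); W at s3 (5>2); X at s4 (9>1); Z at s1 (6>4).
Y weakly dominates Z — s1: 6>4, s2: 1=1, s3: 5>3, s4: 9>7.

V, Z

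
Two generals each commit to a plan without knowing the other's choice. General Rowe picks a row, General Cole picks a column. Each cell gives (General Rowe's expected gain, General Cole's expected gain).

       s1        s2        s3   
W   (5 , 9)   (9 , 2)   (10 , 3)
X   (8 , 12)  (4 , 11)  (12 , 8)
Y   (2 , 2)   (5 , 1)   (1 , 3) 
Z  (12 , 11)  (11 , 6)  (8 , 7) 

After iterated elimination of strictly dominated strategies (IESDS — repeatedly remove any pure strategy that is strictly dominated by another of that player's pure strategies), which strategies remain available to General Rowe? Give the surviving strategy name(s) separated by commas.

Row Y is eliminated: W beats it against every remaining column (s1: 5>2, s2: 9>5, s3: 10>1).
For General Cole, s1 strictly dominates s2 on the remaining rows (W: 9>2, X: 12>11, Z: 11>6); eliminate s2.
Row W is eliminated: X beats it against every remaining column (s1: 8>5, s3: 12>10).
General Cole's strategy s3 is strictly dominated by s1 (X: 12>8, Z: 11>7) and is removed.
Row X is eliminated: Z beats it against every remaining column (s1: 12>8).
Among the remaining strategies, none is strictly dominated by another pure strategy of the same player, so the elimination stops.
Surviving strategies — General Rowe: {Z}; General Cole: {s1}.

Z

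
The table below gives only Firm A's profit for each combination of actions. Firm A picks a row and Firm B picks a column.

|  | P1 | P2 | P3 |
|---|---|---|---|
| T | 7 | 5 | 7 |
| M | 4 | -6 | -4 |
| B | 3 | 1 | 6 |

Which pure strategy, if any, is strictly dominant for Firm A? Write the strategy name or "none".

T

T vs M: P1: 7>4, P2: 5>-6, P3: 7>-4.
T vs B: P1: 7>3, P2: 5>1, P3: 7>6.
T strictly beats every other strategy against every opponent action, so it is strictly dominant.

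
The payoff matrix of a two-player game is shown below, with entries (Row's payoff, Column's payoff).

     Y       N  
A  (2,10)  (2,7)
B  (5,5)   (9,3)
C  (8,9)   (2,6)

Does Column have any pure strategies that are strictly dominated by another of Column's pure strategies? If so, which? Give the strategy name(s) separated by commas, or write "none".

N

Y is not dominated — it holds its own against N at A (10>7).
Y strictly dominates N — A: 10>7, B: 5>3, C: 9>6.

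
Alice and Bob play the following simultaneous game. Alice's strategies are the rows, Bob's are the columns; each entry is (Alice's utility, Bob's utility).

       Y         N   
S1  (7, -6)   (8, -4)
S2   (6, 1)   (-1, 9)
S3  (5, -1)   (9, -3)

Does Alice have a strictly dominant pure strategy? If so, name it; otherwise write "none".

S1 fails to dominate S3 at N (8<9).
S2 fails to dominate S1 at Y (6<7).
S3 fails to dominate S1 at Y (5<7).
No single strategy dominates all the others.

none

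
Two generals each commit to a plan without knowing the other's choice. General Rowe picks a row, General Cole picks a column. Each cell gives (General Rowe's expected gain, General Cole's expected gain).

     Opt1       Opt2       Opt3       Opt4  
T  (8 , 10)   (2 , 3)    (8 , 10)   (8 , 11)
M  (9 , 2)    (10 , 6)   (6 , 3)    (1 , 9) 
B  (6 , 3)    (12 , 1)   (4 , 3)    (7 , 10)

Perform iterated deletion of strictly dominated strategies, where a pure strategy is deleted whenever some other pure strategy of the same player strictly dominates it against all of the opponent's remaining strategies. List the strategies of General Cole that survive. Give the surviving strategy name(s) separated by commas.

Opt4

Column Opt1 is eliminated: Opt4 beats it against every remaining row (T: 11>10, M: 9>2, B: 10>3).
For General Cole, Opt4 strictly dominates Opt2 on the remaining rows (T: 11>3, M: 9>6, B: 10>1); eliminate Opt2.
General Rowe's strategy M is strictly dominated by T (Opt3: 8>6, Opt4: 8>1) and is removed.
For General Rowe, T strictly dominates B on the remaining columns (Opt3: 8>4, Opt4: 8>7); eliminate B.
General Cole's strategy Opt3 is strictly dominated by Opt4 (T: 11>10) and is removed.
Among the remaining strategies, none is strictly dominated by another pure strategy of the same player, so the elimination stops.
Surviving strategies — General Rowe: {T}; General Cole: {Opt4}.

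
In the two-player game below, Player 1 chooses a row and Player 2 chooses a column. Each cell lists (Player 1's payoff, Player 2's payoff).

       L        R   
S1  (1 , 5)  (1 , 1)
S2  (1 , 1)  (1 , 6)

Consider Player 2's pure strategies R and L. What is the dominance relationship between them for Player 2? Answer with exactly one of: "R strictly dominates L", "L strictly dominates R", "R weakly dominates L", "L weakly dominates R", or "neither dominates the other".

Compare R to L across each opponent action: S1: 1<5, S2: 6>1.
R does better at S2 but worse at S1; neither strategy dominates the other.

neither dominates the other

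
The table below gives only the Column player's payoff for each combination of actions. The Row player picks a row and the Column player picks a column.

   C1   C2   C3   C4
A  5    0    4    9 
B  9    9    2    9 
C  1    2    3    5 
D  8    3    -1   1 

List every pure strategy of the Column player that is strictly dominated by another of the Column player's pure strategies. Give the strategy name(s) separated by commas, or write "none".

C3

Nothing dominates C1: C2 at A (5>0); C3 at A (5>4); C4 at B (9=9).
C2: no other strategy beats it everywhere (C1 at B (9=9); C3 at B (9>2); C4 at B (9=9)).
C3: dominated, since C4 does at least as well everywhere (A: 9>4, B: 9>2, C: 5>3, D: 1>-1).
C4 is not dominated — it holds its own against C1 at A (9>5); C2 at A (9>0); C3 at A (9>4).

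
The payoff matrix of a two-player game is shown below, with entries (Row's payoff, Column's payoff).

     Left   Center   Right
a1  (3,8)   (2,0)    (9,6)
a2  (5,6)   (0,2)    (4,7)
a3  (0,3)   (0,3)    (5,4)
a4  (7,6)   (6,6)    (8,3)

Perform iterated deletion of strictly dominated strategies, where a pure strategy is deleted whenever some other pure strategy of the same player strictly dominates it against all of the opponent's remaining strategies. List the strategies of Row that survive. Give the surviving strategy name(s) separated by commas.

a4

Row a2 is eliminated: a4 beats it against every remaining column (Left: 7>5, Center: 6>0, Right: 8>4).
Row's strategy a3 is strictly dominated by a1 (Left: 3>0, Center: 2>0, Right: 9>5) and is removed.
For Column, Left strictly dominates Right on the remaining rows (a1: 8>6, a4: 6>3); eliminate Right.
Row's strategy a1 is strictly dominated by a4 (Left: 7>3, Center: 6>2) and is removed.
Among the remaining strategies, none is strictly dominated by another pure strategy of the same player, so the elimination stops.
Surviving strategies — Row: {a4}; Column: {Left, Center}.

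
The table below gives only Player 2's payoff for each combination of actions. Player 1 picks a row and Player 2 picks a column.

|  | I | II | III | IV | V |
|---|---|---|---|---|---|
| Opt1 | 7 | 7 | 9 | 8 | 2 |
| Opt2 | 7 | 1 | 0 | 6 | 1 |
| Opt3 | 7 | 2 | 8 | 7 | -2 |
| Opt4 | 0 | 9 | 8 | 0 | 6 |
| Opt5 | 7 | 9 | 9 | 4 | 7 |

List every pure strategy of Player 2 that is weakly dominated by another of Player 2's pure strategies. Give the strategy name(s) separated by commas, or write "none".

Nothing dominates I: II at Opt2 (7>1); III at Opt2 (7>0); IV at Opt2 (7>6); V at Opt1 (7>2).
II: no other strategy beats it everywhere (I at Opt4 (9>0); III at Opt2 (1>0); IV at Opt4 (9>0); V at Opt1 (7>2)).
Nothing dominates III: I at Opt1 (9>7); II at Opt1 (9>7); IV at Opt1 (9>8); V at Opt1 (9>2).
IV is not dominated — it holds its own against I at Opt1 (8>7); II at Opt1 (8>7); III at Opt2 (6>0); V at Opt1 (8>2).
V is weakly dominated by II (Opt1: 7>2, Opt2: 1=1, Opt3: 2>-2, Opt4: 9>6, Opt5: 9>7).

V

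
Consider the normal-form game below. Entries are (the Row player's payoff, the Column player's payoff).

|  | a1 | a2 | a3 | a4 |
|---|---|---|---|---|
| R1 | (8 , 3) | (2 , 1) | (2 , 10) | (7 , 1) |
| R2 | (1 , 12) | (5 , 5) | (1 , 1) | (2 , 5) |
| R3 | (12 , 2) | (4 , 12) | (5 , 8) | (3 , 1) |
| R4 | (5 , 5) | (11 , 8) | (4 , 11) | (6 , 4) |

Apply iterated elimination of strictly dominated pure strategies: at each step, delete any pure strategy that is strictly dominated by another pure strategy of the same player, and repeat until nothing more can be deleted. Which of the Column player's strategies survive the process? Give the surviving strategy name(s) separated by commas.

Row R2 is eliminated: R4 beats it against every remaining column (a1: 5>1, a2: 11>5, a3: 4>1, a4: 6>2).
Column a1 is eliminated: a3 beats it against every remaining row (R1: 10>3, R3: 8>2, R4: 11>5).
For the Column player, a3 strictly dominates a4 on the remaining rows (R1: 10>1, R3: 8>1, R4: 11>4); eliminate a4.
Row R1 is eliminated: R3 beats it against every remaining column (a2: 4>2, a3: 5>2).
Among the remaining strategies, none is strictly dominated by another pure strategy of the same player, so the elimination stops.
Surviving strategies — the Row player: {R3, R4}; the Column player: {a2, a3}.

a2, a3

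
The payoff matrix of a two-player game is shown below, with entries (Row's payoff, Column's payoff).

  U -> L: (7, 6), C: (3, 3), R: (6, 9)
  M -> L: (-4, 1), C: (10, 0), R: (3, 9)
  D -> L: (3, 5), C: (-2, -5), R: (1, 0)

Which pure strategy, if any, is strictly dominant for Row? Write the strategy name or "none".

U fails to dominate M at C (3<10).
M fails to dominate U at L (-4<7).
D fails to dominate U at L (3<7).
No single strategy dominates all the others.

none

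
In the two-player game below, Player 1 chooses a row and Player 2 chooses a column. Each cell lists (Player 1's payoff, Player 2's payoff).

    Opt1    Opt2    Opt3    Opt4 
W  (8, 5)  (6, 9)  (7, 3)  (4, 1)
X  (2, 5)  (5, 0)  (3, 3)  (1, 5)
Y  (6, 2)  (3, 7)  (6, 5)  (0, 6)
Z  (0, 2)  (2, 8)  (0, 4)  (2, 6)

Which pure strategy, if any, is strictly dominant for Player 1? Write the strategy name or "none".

W vs X: Opt1: 8>2, Opt2: 6>5, Opt3: 7>3, Opt4: 4>1.
W vs Y: Opt1: 8>6, Opt2: 6>3, Opt3: 7>6, Opt4: 4>0.
W vs Z: Opt1: 8>0, Opt2: 6>2, Opt3: 7>0, Opt4: 4>2.
W strictly beats every other strategy against every opponent action, so it is strictly dominant.

W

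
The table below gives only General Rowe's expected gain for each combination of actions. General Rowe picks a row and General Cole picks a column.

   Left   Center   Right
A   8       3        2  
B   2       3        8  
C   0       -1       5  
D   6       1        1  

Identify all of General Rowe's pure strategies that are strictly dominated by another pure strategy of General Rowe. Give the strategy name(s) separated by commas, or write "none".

A: no other strategy beats it everywhere (B at Left (8>2); C at Left (8>0); D at Left (8>6)).
B is not dominated — it holds its own against A at Center (3=3); C at Left (2>0); D at Center (3>1).
B strictly dominates C — Left: 2>0, Center: 3>-1, Right: 8>5.
D: dominated, since A does at least as well everywhere (Left: 8>6, Center: 3>1, Right: 2>1).

C, D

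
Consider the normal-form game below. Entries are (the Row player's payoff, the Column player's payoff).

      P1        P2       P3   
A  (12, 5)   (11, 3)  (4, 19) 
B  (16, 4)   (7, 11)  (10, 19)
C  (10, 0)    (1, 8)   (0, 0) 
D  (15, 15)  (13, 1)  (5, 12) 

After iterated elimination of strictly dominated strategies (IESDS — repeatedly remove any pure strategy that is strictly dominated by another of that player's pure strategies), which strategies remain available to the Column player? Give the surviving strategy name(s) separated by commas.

P3

The Row player's strategy A is strictly dominated by D (P1: 15>12, P2: 13>11, P3: 5>4) and is removed.
Row C is eliminated: B beats it against every remaining column (P1: 16>10, P2: 7>1, P3: 10>0).
For the Column player, P3 strictly dominates P2 on the remaining rows (B: 19>11, D: 12>1); eliminate P2.
For the Row player, B strictly dominates D on the remaining columns (P1: 16>15, P3: 10>5); eliminate D.
Column P1 is eliminated: P3 beats it against every remaining row (B: 19>4).
Among the remaining strategies, none is strictly dominated by another pure strategy of the same player, so the elimination stops.
Surviving strategies — the Row player: {B}; the Column player: {P3}.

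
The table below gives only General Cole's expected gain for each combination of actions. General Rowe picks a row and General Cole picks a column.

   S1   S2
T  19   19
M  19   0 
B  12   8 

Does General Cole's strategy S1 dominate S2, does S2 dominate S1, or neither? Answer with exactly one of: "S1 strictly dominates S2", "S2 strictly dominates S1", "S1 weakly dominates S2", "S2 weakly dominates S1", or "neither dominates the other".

Compare S1 to S2 across every action of General Rowe: T: 19=19, M: 19>0, B: 12>8.
S1 is at least as good everywhere and strictly better somewhere (tied only at T), so S1 weakly but not strictly dominates S2.

S1 weakly dominates S2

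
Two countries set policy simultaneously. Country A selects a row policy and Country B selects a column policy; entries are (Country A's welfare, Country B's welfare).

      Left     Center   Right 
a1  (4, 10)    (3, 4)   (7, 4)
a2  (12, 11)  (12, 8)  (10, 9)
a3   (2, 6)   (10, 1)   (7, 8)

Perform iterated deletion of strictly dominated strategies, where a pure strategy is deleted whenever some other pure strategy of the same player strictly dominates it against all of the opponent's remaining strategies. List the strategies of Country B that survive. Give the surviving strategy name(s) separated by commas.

For Country A, a2 strictly dominates a1 on the remaining columns (Left: 12>4, Center: 12>3, Right: 10>7); eliminate a1.
For Country A, a2 strictly dominates a3 on the remaining columns (Left: 12>2, Center: 12>10, Right: 10>7); eliminate a3.
Column Center is eliminated: Left beats it against every remaining row (a2: 11>8).
Country B's strategy Right is strictly dominated by Left (a2: 11>9) and is removed.
Among the remaining strategies, none is strictly dominated by another pure strategy of the same player, so the elimination stops.
Surviving strategies — Country A: {a2}; Country B: {Left}.

Left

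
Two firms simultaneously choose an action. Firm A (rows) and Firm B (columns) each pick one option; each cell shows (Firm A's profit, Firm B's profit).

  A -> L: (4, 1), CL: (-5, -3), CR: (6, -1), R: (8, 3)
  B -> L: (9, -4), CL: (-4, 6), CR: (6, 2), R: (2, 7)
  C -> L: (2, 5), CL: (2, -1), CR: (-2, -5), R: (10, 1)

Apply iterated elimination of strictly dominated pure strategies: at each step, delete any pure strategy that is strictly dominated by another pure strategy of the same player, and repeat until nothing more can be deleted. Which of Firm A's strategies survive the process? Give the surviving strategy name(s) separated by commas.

A, B, C

For Firm B, R strictly dominates CL on the remaining rows (A: 3>-3, B: 7>6, C: 1>-1); eliminate CL.
Column CR is eliminated: R beats it against every remaining row (A: 3>-1, B: 7>2, C: 1>-5).
Among the remaining strategies, none is strictly dominated by another pure strategy of the same player, so the elimination stops.
Surviving strategies — Firm A: {A, B, C}; Firm B: {L, R}.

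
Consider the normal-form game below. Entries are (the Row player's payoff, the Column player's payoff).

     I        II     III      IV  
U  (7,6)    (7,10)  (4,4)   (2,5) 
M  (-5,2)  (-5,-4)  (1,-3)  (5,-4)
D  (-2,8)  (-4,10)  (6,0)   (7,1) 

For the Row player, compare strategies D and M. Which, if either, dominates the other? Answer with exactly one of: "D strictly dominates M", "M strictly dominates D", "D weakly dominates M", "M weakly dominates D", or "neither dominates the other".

D's payoffs vs M's, by the Column player's action — I: -2>-5, II: -4>-5, III: 6>1, IV: 7>5.
D gives a strictly higher payoff against every action of the Column player, so D strictly dominates M.

D strictly dominates M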